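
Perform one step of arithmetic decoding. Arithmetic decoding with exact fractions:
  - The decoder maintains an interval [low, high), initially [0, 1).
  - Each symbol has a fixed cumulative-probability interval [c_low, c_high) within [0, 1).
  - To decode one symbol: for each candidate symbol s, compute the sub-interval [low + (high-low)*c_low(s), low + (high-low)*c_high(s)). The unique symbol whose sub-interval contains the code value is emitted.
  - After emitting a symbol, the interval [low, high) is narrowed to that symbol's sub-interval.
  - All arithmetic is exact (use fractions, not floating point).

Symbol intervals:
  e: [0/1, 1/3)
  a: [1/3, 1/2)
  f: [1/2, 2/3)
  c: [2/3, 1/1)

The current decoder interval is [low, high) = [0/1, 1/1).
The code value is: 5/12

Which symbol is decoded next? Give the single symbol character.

Interval width = high − low = 1/1 − 0/1 = 1/1
Scaled code = (code − low) / width = (5/12 − 0/1) / 1/1 = 5/12
  e: [0/1, 1/3) 
  a: [1/3, 1/2) ← scaled code falls here ✓
  f: [1/2, 2/3) 
  c: [2/3, 1/1) 

Answer: a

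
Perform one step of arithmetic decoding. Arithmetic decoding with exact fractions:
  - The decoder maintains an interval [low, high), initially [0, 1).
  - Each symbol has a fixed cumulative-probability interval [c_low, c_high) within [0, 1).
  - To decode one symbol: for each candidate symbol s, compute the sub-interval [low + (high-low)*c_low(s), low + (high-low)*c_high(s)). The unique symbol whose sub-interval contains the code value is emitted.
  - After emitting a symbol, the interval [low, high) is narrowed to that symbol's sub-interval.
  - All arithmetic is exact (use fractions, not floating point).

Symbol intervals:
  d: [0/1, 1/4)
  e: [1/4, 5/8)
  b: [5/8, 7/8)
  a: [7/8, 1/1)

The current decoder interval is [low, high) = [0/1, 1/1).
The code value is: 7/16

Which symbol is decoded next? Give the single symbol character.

Answer: e

Derivation:
Interval width = high − low = 1/1 − 0/1 = 1/1
Scaled code = (code − low) / width = (7/16 − 0/1) / 1/1 = 7/16
  d: [0/1, 1/4) 
  e: [1/4, 5/8) ← scaled code falls here ✓
  b: [5/8, 7/8) 
  a: [7/8, 1/1) 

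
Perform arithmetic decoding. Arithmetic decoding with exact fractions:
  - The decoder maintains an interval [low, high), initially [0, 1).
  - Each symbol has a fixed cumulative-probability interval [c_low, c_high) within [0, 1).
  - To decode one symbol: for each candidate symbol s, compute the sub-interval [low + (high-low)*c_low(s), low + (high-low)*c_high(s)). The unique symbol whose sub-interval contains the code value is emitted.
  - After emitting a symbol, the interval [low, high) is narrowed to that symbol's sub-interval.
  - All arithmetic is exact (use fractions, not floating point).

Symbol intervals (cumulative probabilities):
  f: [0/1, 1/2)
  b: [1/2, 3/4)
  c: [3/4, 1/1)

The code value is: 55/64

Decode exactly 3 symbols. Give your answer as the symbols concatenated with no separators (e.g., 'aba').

Answer: cfc

Derivation:
Step 1: interval [0/1, 1/1), width = 1/1 - 0/1 = 1/1
  'f': [0/1 + 1/1*0/1, 0/1 + 1/1*1/2) = [0/1, 1/2)
  'b': [0/1 + 1/1*1/2, 0/1 + 1/1*3/4) = [1/2, 3/4)
  'c': [0/1 + 1/1*3/4, 0/1 + 1/1*1/1) = [3/4, 1/1) <- contains code 55/64
  emit 'c', narrow to [3/4, 1/1)
Step 2: interval [3/4, 1/1), width = 1/1 - 3/4 = 1/4
  'f': [3/4 + 1/4*0/1, 3/4 + 1/4*1/2) = [3/4, 7/8) <- contains code 55/64
  'b': [3/4 + 1/4*1/2, 3/4 + 1/4*3/4) = [7/8, 15/16)
  'c': [3/4 + 1/4*3/4, 3/4 + 1/4*1/1) = [15/16, 1/1)
  emit 'f', narrow to [3/4, 7/8)
Step 3: interval [3/4, 7/8), width = 7/8 - 3/4 = 1/8
  'f': [3/4 + 1/8*0/1, 3/4 + 1/8*1/2) = [3/4, 13/16)
  'b': [3/4 + 1/8*1/2, 3/4 + 1/8*3/4) = [13/16, 27/32)
  'c': [3/4 + 1/8*3/4, 3/4 + 1/8*1/1) = [27/32, 7/8) <- contains code 55/64
  emit 'c', narrow to [27/32, 7/8)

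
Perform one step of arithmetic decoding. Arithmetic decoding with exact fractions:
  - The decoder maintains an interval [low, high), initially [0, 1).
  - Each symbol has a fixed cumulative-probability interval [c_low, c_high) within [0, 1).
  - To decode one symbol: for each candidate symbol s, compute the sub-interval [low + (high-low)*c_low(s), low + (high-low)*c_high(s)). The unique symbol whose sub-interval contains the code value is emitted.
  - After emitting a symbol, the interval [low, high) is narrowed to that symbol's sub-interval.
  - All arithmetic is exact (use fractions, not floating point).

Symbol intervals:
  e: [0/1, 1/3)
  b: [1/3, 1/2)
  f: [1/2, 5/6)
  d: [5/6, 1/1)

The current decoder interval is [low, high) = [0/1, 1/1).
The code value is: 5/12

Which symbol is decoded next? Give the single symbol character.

Answer: b

Derivation:
Interval width = high − low = 1/1 − 0/1 = 1/1
Scaled code = (code − low) / width = (5/12 − 0/1) / 1/1 = 5/12
  e: [0/1, 1/3) 
  b: [1/3, 1/2) ← scaled code falls here ✓
  f: [1/2, 5/6) 
  d: [5/6, 1/1) 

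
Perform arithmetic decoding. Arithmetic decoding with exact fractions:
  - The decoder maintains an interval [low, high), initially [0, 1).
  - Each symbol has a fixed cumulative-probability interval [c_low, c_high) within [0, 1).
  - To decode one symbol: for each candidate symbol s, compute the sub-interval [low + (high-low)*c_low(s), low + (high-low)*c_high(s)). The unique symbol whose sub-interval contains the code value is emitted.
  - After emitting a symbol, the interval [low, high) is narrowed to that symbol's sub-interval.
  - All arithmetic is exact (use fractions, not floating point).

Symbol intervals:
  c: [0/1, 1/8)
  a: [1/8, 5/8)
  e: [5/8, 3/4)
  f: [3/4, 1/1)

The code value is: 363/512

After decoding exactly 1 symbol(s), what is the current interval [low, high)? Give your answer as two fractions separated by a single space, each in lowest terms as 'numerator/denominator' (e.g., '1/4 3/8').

Answer: 5/8 3/4

Derivation:
Step 1: interval [0/1, 1/1), width = 1/1 - 0/1 = 1/1
  'c': [0/1 + 1/1*0/1, 0/1 + 1/1*1/8) = [0/1, 1/8)
  'a': [0/1 + 1/1*1/8, 0/1 + 1/1*5/8) = [1/8, 5/8)
  'e': [0/1 + 1/1*5/8, 0/1 + 1/1*3/4) = [5/8, 3/4) <- contains code 363/512
  'f': [0/1 + 1/1*3/4, 0/1 + 1/1*1/1) = [3/4, 1/1)
  emit 'e', narrow to [5/8, 3/4)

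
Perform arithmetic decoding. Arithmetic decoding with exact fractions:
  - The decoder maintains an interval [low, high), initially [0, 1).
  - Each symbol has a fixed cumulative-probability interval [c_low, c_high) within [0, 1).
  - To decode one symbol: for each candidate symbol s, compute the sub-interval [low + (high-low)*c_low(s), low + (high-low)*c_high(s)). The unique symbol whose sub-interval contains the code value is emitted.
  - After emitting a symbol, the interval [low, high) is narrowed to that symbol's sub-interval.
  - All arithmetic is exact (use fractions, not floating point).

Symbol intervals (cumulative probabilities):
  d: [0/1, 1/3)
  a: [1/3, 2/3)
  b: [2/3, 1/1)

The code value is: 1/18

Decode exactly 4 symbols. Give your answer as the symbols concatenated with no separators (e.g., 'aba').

Answer: ddaa

Derivation:
Step 1: interval [0/1, 1/1), width = 1/1 - 0/1 = 1/1
  'd': [0/1 + 1/1*0/1, 0/1 + 1/1*1/3) = [0/1, 1/3) <- contains code 1/18
  'a': [0/1 + 1/1*1/3, 0/1 + 1/1*2/3) = [1/3, 2/3)
  'b': [0/1 + 1/1*2/3, 0/1 + 1/1*1/1) = [2/3, 1/1)
  emit 'd', narrow to [0/1, 1/3)
Step 2: interval [0/1, 1/3), width = 1/3 - 0/1 = 1/3
  'd': [0/1 + 1/3*0/1, 0/1 + 1/3*1/3) = [0/1, 1/9) <- contains code 1/18
  'a': [0/1 + 1/3*1/3, 0/1 + 1/3*2/3) = [1/9, 2/9)
  'b': [0/1 + 1/3*2/3, 0/1 + 1/3*1/1) = [2/9, 1/3)
  emit 'd', narrow to [0/1, 1/9)
Step 3: interval [0/1, 1/9), width = 1/9 - 0/1 = 1/9
  'd': [0/1 + 1/9*0/1, 0/1 + 1/9*1/3) = [0/1, 1/27)
  'a': [0/1 + 1/9*1/3, 0/1 + 1/9*2/3) = [1/27, 2/27) <- contains code 1/18
  'b': [0/1 + 1/9*2/3, 0/1 + 1/9*1/1) = [2/27, 1/9)
  emit 'a', narrow to [1/27, 2/27)
Step 4: interval [1/27, 2/27), width = 2/27 - 1/27 = 1/27
  'd': [1/27 + 1/27*0/1, 1/27 + 1/27*1/3) = [1/27, 4/81)
  'a': [1/27 + 1/27*1/3, 1/27 + 1/27*2/3) = [4/81, 5/81) <- contains code 1/18
  'b': [1/27 + 1/27*2/3, 1/27 + 1/27*1/1) = [5/81, 2/27)
  emit 'a', narrow to [4/81, 5/81)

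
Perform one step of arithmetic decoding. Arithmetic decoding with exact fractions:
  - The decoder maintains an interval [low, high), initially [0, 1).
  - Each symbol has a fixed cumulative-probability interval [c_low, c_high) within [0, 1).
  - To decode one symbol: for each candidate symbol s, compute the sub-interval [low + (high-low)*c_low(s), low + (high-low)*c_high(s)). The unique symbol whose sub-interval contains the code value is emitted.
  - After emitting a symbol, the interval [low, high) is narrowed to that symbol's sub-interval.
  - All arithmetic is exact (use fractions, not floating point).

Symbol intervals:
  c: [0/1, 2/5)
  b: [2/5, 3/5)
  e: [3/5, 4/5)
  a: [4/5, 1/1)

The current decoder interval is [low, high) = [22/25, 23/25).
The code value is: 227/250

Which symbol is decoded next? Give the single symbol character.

Interval width = high − low = 23/25 − 22/25 = 1/25
Scaled code = (code − low) / width = (227/250 − 22/25) / 1/25 = 7/10
  c: [0/1, 2/5) 
  b: [2/5, 3/5) 
  e: [3/5, 4/5) ← scaled code falls here ✓
  a: [4/5, 1/1) 

Answer: e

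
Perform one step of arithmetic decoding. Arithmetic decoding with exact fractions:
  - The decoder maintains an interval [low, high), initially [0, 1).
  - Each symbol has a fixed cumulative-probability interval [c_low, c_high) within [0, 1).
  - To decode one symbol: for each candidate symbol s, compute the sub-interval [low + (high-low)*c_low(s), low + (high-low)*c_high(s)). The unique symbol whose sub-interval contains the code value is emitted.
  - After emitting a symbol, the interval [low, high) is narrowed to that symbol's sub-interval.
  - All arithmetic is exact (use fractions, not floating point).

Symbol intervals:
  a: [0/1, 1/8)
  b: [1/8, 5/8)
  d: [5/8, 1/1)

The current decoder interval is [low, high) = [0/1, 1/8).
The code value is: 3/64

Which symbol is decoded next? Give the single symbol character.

Answer: b

Derivation:
Interval width = high − low = 1/8 − 0/1 = 1/8
Scaled code = (code − low) / width = (3/64 − 0/1) / 1/8 = 3/8
  a: [0/1, 1/8) 
  b: [1/8, 5/8) ← scaled code falls here ✓
  d: [5/8, 1/1) 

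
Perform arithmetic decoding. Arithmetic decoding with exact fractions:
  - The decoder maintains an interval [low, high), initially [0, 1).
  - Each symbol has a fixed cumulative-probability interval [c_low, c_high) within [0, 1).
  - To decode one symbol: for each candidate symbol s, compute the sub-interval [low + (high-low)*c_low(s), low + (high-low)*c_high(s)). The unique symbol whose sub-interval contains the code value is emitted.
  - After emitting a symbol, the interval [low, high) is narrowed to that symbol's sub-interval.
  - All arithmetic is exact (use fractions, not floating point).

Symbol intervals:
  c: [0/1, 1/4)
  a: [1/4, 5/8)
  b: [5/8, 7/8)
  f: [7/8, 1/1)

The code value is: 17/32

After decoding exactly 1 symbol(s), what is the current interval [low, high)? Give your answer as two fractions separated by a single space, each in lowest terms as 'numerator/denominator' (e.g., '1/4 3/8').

Step 1: interval [0/1, 1/1), width = 1/1 - 0/1 = 1/1
  'c': [0/1 + 1/1*0/1, 0/1 + 1/1*1/4) = [0/1, 1/4)
  'a': [0/1 + 1/1*1/4, 0/1 + 1/1*5/8) = [1/4, 5/8) <- contains code 17/32
  'b': [0/1 + 1/1*5/8, 0/1 + 1/1*7/8) = [5/8, 7/8)
  'f': [0/1 + 1/1*7/8, 0/1 + 1/1*1/1) = [7/8, 1/1)
  emit 'a', narrow to [1/4, 5/8)

Answer: 1/4 5/8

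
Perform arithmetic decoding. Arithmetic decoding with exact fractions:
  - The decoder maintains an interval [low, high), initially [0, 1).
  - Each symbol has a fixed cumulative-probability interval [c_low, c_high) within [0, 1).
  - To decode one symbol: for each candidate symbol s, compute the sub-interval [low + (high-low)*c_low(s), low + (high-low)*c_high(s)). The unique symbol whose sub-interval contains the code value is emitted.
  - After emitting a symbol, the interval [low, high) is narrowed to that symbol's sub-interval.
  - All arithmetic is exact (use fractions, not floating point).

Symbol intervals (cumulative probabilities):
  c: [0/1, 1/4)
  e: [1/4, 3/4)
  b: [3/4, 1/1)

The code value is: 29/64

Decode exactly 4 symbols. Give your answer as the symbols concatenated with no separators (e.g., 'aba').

Step 1: interval [0/1, 1/1), width = 1/1 - 0/1 = 1/1
  'c': [0/1 + 1/1*0/1, 0/1 + 1/1*1/4) = [0/1, 1/4)
  'e': [0/1 + 1/1*1/4, 0/1 + 1/1*3/4) = [1/4, 3/4) <- contains code 29/64
  'b': [0/1 + 1/1*3/4, 0/1 + 1/1*1/1) = [3/4, 1/1)
  emit 'e', narrow to [1/4, 3/4)
Step 2: interval [1/4, 3/4), width = 3/4 - 1/4 = 1/2
  'c': [1/4 + 1/2*0/1, 1/4 + 1/2*1/4) = [1/4, 3/8)
  'e': [1/4 + 1/2*1/4, 1/4 + 1/2*3/4) = [3/8, 5/8) <- contains code 29/64
  'b': [1/4 + 1/2*3/4, 1/4 + 1/2*1/1) = [5/8, 3/4)
  emit 'e', narrow to [3/8, 5/8)
Step 3: interval [3/8, 5/8), width = 5/8 - 3/8 = 1/4
  'c': [3/8 + 1/4*0/1, 3/8 + 1/4*1/4) = [3/8, 7/16)
  'e': [3/8 + 1/4*1/4, 3/8 + 1/4*3/4) = [7/16, 9/16) <- contains code 29/64
  'b': [3/8 + 1/4*3/4, 3/8 + 1/4*1/1) = [9/16, 5/8)
  emit 'e', narrow to [7/16, 9/16)
Step 4: interval [7/16, 9/16), width = 9/16 - 7/16 = 1/8
  'c': [7/16 + 1/8*0/1, 7/16 + 1/8*1/4) = [7/16, 15/32) <- contains code 29/64
  'e': [7/16 + 1/8*1/4, 7/16 + 1/8*3/4) = [15/32, 17/32)
  'b': [7/16 + 1/8*3/4, 7/16 + 1/8*1/1) = [17/32, 9/16)
  emit 'c', narrow to [7/16, 15/32)

Answer: eeec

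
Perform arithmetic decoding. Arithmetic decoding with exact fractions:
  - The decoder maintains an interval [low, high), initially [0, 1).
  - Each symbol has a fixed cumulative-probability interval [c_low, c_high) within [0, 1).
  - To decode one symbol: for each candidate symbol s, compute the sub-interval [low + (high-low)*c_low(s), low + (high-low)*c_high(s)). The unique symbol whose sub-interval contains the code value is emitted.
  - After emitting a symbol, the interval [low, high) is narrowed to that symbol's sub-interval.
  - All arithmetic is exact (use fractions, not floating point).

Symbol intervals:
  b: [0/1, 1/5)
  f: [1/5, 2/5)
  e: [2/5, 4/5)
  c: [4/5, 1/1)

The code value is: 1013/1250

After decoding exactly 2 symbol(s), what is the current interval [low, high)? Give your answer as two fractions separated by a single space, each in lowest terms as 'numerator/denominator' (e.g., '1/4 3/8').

Answer: 4/5 21/25

Derivation:
Step 1: interval [0/1, 1/1), width = 1/1 - 0/1 = 1/1
  'b': [0/1 + 1/1*0/1, 0/1 + 1/1*1/5) = [0/1, 1/5)
  'f': [0/1 + 1/1*1/5, 0/1 + 1/1*2/5) = [1/5, 2/5)
  'e': [0/1 + 1/1*2/5, 0/1 + 1/1*4/5) = [2/5, 4/5)
  'c': [0/1 + 1/1*4/5, 0/1 + 1/1*1/1) = [4/5, 1/1) <- contains code 1013/1250
  emit 'c', narrow to [4/5, 1/1)
Step 2: interval [4/5, 1/1), width = 1/1 - 4/5 = 1/5
  'b': [4/5 + 1/5*0/1, 4/5 + 1/5*1/5) = [4/5, 21/25) <- contains code 1013/1250
  'f': [4/5 + 1/5*1/5, 4/5 + 1/5*2/5) = [21/25, 22/25)
  'e': [4/5 + 1/5*2/5, 4/5 + 1/5*4/5) = [22/25, 24/25)
  'c': [4/5 + 1/5*4/5, 4/5 + 1/5*1/1) = [24/25, 1/1)
  emit 'b', narrow to [4/5, 21/25)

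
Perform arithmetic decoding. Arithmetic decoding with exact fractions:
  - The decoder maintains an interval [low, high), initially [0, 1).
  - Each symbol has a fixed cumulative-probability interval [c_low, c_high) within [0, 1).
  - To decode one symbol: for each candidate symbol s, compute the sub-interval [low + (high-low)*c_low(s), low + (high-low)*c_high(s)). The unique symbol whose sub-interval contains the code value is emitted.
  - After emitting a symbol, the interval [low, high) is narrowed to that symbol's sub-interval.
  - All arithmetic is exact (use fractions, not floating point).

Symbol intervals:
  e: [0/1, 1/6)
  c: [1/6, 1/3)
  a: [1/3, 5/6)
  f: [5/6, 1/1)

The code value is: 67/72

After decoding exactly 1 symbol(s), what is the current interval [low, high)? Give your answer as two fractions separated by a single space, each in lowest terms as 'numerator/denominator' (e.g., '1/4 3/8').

Answer: 5/6 1/1

Derivation:
Step 1: interval [0/1, 1/1), width = 1/1 - 0/1 = 1/1
  'e': [0/1 + 1/1*0/1, 0/1 + 1/1*1/6) = [0/1, 1/6)
  'c': [0/1 + 1/1*1/6, 0/1 + 1/1*1/3) = [1/6, 1/3)
  'a': [0/1 + 1/1*1/3, 0/1 + 1/1*5/6) = [1/3, 5/6)
  'f': [0/1 + 1/1*5/6, 0/1 + 1/1*1/1) = [5/6, 1/1) <- contains code 67/72
  emit 'f', narrow to [5/6, 1/1)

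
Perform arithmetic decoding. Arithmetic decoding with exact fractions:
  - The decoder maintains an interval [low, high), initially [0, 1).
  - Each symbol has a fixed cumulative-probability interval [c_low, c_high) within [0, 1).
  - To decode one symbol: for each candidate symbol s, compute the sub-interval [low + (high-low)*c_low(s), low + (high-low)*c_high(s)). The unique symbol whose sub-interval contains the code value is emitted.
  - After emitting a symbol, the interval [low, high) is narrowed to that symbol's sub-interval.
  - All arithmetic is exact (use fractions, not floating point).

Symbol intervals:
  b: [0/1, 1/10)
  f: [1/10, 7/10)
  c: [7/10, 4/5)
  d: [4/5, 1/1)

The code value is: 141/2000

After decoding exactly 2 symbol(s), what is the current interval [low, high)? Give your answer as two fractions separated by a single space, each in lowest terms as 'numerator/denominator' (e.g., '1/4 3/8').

Answer: 7/100 2/25

Derivation:
Step 1: interval [0/1, 1/1), width = 1/1 - 0/1 = 1/1
  'b': [0/1 + 1/1*0/1, 0/1 + 1/1*1/10) = [0/1, 1/10) <- contains code 141/2000
  'f': [0/1 + 1/1*1/10, 0/1 + 1/1*7/10) = [1/10, 7/10)
  'c': [0/1 + 1/1*7/10, 0/1 + 1/1*4/5) = [7/10, 4/5)
  'd': [0/1 + 1/1*4/5, 0/1 + 1/1*1/1) = [4/5, 1/1)
  emit 'b', narrow to [0/1, 1/10)
Step 2: interval [0/1, 1/10), width = 1/10 - 0/1 = 1/10
  'b': [0/1 + 1/10*0/1, 0/1 + 1/10*1/10) = [0/1, 1/100)
  'f': [0/1 + 1/10*1/10, 0/1 + 1/10*7/10) = [1/100, 7/100)
  'c': [0/1 + 1/10*7/10, 0/1 + 1/10*4/5) = [7/100, 2/25) <- contains code 141/2000
  'd': [0/1 + 1/10*4/5, 0/1 + 1/10*1/1) = [2/25, 1/10)
  emit 'c', narrow to [7/100, 2/25)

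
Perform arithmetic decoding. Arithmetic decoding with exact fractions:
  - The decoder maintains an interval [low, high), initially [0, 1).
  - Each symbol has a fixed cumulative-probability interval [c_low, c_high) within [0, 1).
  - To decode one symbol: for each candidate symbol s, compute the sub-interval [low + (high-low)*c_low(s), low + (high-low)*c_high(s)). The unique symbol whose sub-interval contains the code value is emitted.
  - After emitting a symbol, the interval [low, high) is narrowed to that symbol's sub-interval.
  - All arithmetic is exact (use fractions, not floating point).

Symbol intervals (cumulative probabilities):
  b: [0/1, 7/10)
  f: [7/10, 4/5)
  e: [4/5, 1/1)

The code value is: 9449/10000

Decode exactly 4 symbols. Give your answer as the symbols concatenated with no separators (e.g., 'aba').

Answer: efbb

Derivation:
Step 1: interval [0/1, 1/1), width = 1/1 - 0/1 = 1/1
  'b': [0/1 + 1/1*0/1, 0/1 + 1/1*7/10) = [0/1, 7/10)
  'f': [0/1 + 1/1*7/10, 0/1 + 1/1*4/5) = [7/10, 4/5)
  'e': [0/1 + 1/1*4/5, 0/1 + 1/1*1/1) = [4/5, 1/1) <- contains code 9449/10000
  emit 'e', narrow to [4/5, 1/1)
Step 2: interval [4/5, 1/1), width = 1/1 - 4/5 = 1/5
  'b': [4/5 + 1/5*0/1, 4/5 + 1/5*7/10) = [4/5, 47/50)
  'f': [4/5 + 1/5*7/10, 4/5 + 1/5*4/5) = [47/50, 24/25) <- contains code 9449/10000
  'e': [4/5 + 1/5*4/5, 4/5 + 1/5*1/1) = [24/25, 1/1)
  emit 'f', narrow to [47/50, 24/25)
Step 3: interval [47/50, 24/25), width = 24/25 - 47/50 = 1/50
  'b': [47/50 + 1/50*0/1, 47/50 + 1/50*7/10) = [47/50, 477/500) <- contains code 9449/10000
  'f': [47/50 + 1/50*7/10, 47/50 + 1/50*4/5) = [477/500, 239/250)
  'e': [47/50 + 1/50*4/5, 47/50 + 1/50*1/1) = [239/250, 24/25)
  emit 'b', narrow to [47/50, 477/500)
Step 4: interval [47/50, 477/500), width = 477/500 - 47/50 = 7/500
  'b': [47/50 + 7/500*0/1, 47/50 + 7/500*7/10) = [47/50, 4749/5000) <- contains code 9449/10000
  'f': [47/50 + 7/500*7/10, 47/50 + 7/500*4/5) = [4749/5000, 1189/1250)
  'e': [47/50 + 7/500*4/5, 47/50 + 7/500*1/1) = [1189/1250, 477/500)
  emit 'b', narrow to [47/50, 4749/5000)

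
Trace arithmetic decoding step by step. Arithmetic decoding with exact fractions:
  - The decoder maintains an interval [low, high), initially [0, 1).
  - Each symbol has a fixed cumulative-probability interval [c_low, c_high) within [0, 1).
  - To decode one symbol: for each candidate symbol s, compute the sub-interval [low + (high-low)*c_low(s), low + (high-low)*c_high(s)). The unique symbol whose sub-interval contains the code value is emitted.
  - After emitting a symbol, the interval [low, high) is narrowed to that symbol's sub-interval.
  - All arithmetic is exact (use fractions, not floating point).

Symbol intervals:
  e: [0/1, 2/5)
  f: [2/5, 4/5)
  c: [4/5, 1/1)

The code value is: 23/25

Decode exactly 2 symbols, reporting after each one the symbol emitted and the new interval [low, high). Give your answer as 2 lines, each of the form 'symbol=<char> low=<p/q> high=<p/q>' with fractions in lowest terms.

Step 1: interval [0/1, 1/1), width = 1/1 - 0/1 = 1/1
  'e': [0/1 + 1/1*0/1, 0/1 + 1/1*2/5) = [0/1, 2/5)
  'f': [0/1 + 1/1*2/5, 0/1 + 1/1*4/5) = [2/5, 4/5)
  'c': [0/1 + 1/1*4/5, 0/1 + 1/1*1/1) = [4/5, 1/1) <- contains code 23/25
  emit 'c', narrow to [4/5, 1/1)
Step 2: interval [4/5, 1/1), width = 1/1 - 4/5 = 1/5
  'e': [4/5 + 1/5*0/1, 4/5 + 1/5*2/5) = [4/5, 22/25)
  'f': [4/5 + 1/5*2/5, 4/5 + 1/5*4/5) = [22/25, 24/25) <- contains code 23/25
  'c': [4/5 + 1/5*4/5, 4/5 + 1/5*1/1) = [24/25, 1/1)
  emit 'f', narrow to [22/25, 24/25)

Answer: symbol=c low=4/5 high=1/1
symbol=f low=22/25 high=24/25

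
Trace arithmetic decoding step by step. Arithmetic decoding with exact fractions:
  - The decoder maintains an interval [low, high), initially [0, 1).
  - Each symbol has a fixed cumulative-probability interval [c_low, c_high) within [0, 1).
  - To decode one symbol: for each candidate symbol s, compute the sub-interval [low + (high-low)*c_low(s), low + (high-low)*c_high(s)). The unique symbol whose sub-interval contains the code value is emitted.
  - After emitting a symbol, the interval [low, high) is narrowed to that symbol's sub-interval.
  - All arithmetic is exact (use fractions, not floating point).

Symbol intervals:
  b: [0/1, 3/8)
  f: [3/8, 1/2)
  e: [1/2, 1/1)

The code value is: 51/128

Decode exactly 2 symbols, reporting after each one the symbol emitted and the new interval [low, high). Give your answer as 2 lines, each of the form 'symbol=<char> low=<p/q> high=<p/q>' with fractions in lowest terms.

Answer: symbol=f low=3/8 high=1/2
symbol=b low=3/8 high=27/64

Derivation:
Step 1: interval [0/1, 1/1), width = 1/1 - 0/1 = 1/1
  'b': [0/1 + 1/1*0/1, 0/1 + 1/1*3/8) = [0/1, 3/8)
  'f': [0/1 + 1/1*3/8, 0/1 + 1/1*1/2) = [3/8, 1/2) <- contains code 51/128
  'e': [0/1 + 1/1*1/2, 0/1 + 1/1*1/1) = [1/2, 1/1)
  emit 'f', narrow to [3/8, 1/2)
Step 2: interval [3/8, 1/2), width = 1/2 - 3/8 = 1/8
  'b': [3/8 + 1/8*0/1, 3/8 + 1/8*3/8) = [3/8, 27/64) <- contains code 51/128
  'f': [3/8 + 1/8*3/8, 3/8 + 1/8*1/2) = [27/64, 7/16)
  'e': [3/8 + 1/8*1/2, 3/8 + 1/8*1/1) = [7/16, 1/2)
  emit 'b', narrow to [3/8, 27/64)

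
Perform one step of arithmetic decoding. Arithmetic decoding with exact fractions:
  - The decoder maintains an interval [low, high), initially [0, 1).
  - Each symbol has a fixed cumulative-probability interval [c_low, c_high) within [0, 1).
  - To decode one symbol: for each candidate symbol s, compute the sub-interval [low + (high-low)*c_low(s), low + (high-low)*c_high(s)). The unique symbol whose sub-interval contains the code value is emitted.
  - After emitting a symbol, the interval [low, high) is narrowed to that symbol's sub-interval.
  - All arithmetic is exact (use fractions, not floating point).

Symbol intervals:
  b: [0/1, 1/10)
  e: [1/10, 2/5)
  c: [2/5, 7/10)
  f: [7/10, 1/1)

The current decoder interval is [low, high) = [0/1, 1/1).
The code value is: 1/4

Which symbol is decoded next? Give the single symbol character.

Answer: e

Derivation:
Interval width = high − low = 1/1 − 0/1 = 1/1
Scaled code = (code − low) / width = (1/4 − 0/1) / 1/1 = 1/4
  b: [0/1, 1/10) 
  e: [1/10, 2/5) ← scaled code falls here ✓
  c: [2/5, 7/10) 
  f: [7/10, 1/1) 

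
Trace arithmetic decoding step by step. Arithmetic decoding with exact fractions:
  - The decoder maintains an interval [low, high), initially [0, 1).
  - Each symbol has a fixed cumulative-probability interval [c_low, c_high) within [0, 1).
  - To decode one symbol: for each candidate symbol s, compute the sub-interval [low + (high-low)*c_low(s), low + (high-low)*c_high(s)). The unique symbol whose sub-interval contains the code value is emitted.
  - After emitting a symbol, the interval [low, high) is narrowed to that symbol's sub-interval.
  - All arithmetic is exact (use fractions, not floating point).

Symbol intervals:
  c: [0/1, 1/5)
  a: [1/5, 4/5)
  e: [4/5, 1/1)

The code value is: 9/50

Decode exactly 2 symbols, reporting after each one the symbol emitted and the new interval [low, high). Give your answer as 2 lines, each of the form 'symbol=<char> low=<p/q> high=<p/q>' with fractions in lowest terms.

Answer: symbol=c low=0/1 high=1/5
symbol=e low=4/25 high=1/5

Derivation:
Step 1: interval [0/1, 1/1), width = 1/1 - 0/1 = 1/1
  'c': [0/1 + 1/1*0/1, 0/1 + 1/1*1/5) = [0/1, 1/5) <- contains code 9/50
  'a': [0/1 + 1/1*1/5, 0/1 + 1/1*4/5) = [1/5, 4/5)
  'e': [0/1 + 1/1*4/5, 0/1 + 1/1*1/1) = [4/5, 1/1)
  emit 'c', narrow to [0/1, 1/5)
Step 2: interval [0/1, 1/5), width = 1/5 - 0/1 = 1/5
  'c': [0/1 + 1/5*0/1, 0/1 + 1/5*1/5) = [0/1, 1/25)
  'a': [0/1 + 1/5*1/5, 0/1 + 1/5*4/5) = [1/25, 4/25)
  'e': [0/1 + 1/5*4/5, 0/1 + 1/5*1/1) = [4/25, 1/5) <- contains code 9/50
  emit 'e', narrow to [4/25, 1/5)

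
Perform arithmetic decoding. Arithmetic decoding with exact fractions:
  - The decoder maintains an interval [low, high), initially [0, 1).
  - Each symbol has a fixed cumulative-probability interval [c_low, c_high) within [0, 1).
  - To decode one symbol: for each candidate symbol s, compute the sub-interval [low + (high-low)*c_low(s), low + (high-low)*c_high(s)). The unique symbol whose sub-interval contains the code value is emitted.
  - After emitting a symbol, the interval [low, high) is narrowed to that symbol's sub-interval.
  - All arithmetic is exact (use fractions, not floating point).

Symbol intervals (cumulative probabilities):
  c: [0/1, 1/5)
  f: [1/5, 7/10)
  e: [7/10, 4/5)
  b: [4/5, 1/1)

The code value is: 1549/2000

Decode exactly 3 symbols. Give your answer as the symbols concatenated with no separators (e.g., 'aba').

Answer: eef

Derivation:
Step 1: interval [0/1, 1/1), width = 1/1 - 0/1 = 1/1
  'c': [0/1 + 1/1*0/1, 0/1 + 1/1*1/5) = [0/1, 1/5)
  'f': [0/1 + 1/1*1/5, 0/1 + 1/1*7/10) = [1/5, 7/10)
  'e': [0/1 + 1/1*7/10, 0/1 + 1/1*4/5) = [7/10, 4/5) <- contains code 1549/2000
  'b': [0/1 + 1/1*4/5, 0/1 + 1/1*1/1) = [4/5, 1/1)
  emit 'e', narrow to [7/10, 4/5)
Step 2: interval [7/10, 4/5), width = 4/5 - 7/10 = 1/10
  'c': [7/10 + 1/10*0/1, 7/10 + 1/10*1/5) = [7/10, 18/25)
  'f': [7/10 + 1/10*1/5, 7/10 + 1/10*7/10) = [18/25, 77/100)
  'e': [7/10 + 1/10*7/10, 7/10 + 1/10*4/5) = [77/100, 39/50) <- contains code 1549/2000
  'b': [7/10 + 1/10*4/5, 7/10 + 1/10*1/1) = [39/50, 4/5)
  emit 'e', narrow to [77/100, 39/50)
Step 3: interval [77/100, 39/50), width = 39/50 - 77/100 = 1/100
  'c': [77/100 + 1/100*0/1, 77/100 + 1/100*1/5) = [77/100, 193/250)
  'f': [77/100 + 1/100*1/5, 77/100 + 1/100*7/10) = [193/250, 777/1000) <- contains code 1549/2000
  'e': [77/100 + 1/100*7/10, 77/100 + 1/100*4/5) = [777/1000, 389/500)
  'b': [77/100 + 1/100*4/5, 77/100 + 1/100*1/1) = [389/500, 39/50)
  emit 'f', narrow to [193/250, 777/1000)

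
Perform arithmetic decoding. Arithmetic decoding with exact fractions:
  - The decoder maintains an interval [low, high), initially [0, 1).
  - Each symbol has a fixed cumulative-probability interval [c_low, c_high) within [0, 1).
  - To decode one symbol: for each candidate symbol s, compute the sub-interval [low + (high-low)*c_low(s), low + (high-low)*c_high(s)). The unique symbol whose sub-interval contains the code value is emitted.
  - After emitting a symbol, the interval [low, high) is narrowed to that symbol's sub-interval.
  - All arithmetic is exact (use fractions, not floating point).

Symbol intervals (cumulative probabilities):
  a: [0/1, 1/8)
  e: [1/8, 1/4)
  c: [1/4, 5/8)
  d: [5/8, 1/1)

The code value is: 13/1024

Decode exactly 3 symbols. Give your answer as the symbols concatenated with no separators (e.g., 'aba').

Answer: aad

Derivation:
Step 1: interval [0/1, 1/1), width = 1/1 - 0/1 = 1/1
  'a': [0/1 + 1/1*0/1, 0/1 + 1/1*1/8) = [0/1, 1/8) <- contains code 13/1024
  'e': [0/1 + 1/1*1/8, 0/1 + 1/1*1/4) = [1/8, 1/4)
  'c': [0/1 + 1/1*1/4, 0/1 + 1/1*5/8) = [1/4, 5/8)
  'd': [0/1 + 1/1*5/8, 0/1 + 1/1*1/1) = [5/8, 1/1)
  emit 'a', narrow to [0/1, 1/8)
Step 2: interval [0/1, 1/8), width = 1/8 - 0/1 = 1/8
  'a': [0/1 + 1/8*0/1, 0/1 + 1/8*1/8) = [0/1, 1/64) <- contains code 13/1024
  'e': [0/1 + 1/8*1/8, 0/1 + 1/8*1/4) = [1/64, 1/32)
  'c': [0/1 + 1/8*1/4, 0/1 + 1/8*5/8) = [1/32, 5/64)
  'd': [0/1 + 1/8*5/8, 0/1 + 1/8*1/1) = [5/64, 1/8)
  emit 'a', narrow to [0/1, 1/64)
Step 3: interval [0/1, 1/64), width = 1/64 - 0/1 = 1/64
  'a': [0/1 + 1/64*0/1, 0/1 + 1/64*1/8) = [0/1, 1/512)
  'e': [0/1 + 1/64*1/8, 0/1 + 1/64*1/4) = [1/512, 1/256)
  'c': [0/1 + 1/64*1/4, 0/1 + 1/64*5/8) = [1/256, 5/512)
  'd': [0/1 + 1/64*5/8, 0/1 + 1/64*1/1) = [5/512, 1/64) <- contains code 13/1024
  emit 'd', narrow to [5/512, 1/64)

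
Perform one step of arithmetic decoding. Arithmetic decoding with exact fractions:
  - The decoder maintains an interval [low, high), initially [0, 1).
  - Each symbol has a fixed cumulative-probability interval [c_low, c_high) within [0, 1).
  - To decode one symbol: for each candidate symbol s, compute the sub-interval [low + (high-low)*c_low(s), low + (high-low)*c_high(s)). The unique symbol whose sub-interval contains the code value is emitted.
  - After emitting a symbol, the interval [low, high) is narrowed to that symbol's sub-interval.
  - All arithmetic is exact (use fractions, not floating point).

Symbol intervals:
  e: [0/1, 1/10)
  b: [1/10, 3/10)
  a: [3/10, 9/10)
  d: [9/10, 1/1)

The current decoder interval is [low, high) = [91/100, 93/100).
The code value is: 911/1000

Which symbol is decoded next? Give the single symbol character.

Answer: e

Derivation:
Interval width = high − low = 93/100 − 91/100 = 1/50
Scaled code = (code − low) / width = (911/1000 − 91/100) / 1/50 = 1/20
  e: [0/1, 1/10) ← scaled code falls here ✓
  b: [1/10, 3/10) 
  a: [3/10, 9/10) 
  d: [9/10, 1/1) 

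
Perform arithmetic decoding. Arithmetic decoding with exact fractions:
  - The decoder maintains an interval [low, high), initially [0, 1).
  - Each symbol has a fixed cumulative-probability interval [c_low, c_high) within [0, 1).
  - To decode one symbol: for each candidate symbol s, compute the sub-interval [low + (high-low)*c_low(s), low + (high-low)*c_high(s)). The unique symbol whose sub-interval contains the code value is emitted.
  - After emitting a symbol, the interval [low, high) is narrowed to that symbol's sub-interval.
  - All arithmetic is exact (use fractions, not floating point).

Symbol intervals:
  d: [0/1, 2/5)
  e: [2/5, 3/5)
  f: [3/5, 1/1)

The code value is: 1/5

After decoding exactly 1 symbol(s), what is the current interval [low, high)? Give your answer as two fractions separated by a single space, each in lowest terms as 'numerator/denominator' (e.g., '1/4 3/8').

Step 1: interval [0/1, 1/1), width = 1/1 - 0/1 = 1/1
  'd': [0/1 + 1/1*0/1, 0/1 + 1/1*2/5) = [0/1, 2/5) <- contains code 1/5
  'e': [0/1 + 1/1*2/5, 0/1 + 1/1*3/5) = [2/5, 3/5)
  'f': [0/1 + 1/1*3/5, 0/1 + 1/1*1/1) = [3/5, 1/1)
  emit 'd', narrow to [0/1, 2/5)

Answer: 0/1 2/5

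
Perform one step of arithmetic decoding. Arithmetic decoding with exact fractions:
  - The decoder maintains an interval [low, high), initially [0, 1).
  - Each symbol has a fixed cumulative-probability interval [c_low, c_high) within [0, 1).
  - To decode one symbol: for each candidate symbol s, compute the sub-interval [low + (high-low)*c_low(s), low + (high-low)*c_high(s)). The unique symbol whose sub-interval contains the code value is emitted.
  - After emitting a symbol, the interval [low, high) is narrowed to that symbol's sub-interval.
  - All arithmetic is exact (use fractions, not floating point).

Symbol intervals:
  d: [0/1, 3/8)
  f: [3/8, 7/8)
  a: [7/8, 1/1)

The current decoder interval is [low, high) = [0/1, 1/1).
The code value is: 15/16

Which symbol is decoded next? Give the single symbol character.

Interval width = high − low = 1/1 − 0/1 = 1/1
Scaled code = (code − low) / width = (15/16 − 0/1) / 1/1 = 15/16
  d: [0/1, 3/8) 
  f: [3/8, 7/8) 
  a: [7/8, 1/1) ← scaled code falls here ✓

Answer: a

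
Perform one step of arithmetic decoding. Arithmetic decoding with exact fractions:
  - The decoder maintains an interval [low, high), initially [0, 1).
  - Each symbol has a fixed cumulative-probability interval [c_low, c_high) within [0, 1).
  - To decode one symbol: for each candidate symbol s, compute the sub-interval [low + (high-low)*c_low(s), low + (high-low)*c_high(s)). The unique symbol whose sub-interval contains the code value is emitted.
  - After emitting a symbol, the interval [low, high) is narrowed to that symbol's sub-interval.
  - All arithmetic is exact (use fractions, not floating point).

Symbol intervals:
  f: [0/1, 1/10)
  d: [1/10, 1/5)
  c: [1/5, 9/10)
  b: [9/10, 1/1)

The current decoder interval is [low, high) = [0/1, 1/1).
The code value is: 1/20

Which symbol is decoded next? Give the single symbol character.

Answer: f

Derivation:
Interval width = high − low = 1/1 − 0/1 = 1/1
Scaled code = (code − low) / width = (1/20 − 0/1) / 1/1 = 1/20
  f: [0/1, 1/10) ← scaled code falls here ✓
  d: [1/10, 1/5) 
  c: [1/5, 9/10) 
  b: [9/10, 1/1) 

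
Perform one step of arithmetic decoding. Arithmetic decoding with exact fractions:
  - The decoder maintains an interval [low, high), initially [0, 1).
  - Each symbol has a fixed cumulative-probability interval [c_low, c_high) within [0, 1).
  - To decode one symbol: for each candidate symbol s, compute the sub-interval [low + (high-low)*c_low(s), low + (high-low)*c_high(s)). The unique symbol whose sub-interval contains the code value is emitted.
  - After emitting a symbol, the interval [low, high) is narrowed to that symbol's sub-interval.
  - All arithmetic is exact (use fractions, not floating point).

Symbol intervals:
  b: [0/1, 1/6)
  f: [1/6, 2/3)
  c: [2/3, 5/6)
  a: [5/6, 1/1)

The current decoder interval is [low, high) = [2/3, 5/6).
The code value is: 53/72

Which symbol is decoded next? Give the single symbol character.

Interval width = high − low = 5/6 − 2/3 = 1/6
Scaled code = (code − low) / width = (53/72 − 2/3) / 1/6 = 5/12
  b: [0/1, 1/6) 
  f: [1/6, 2/3) ← scaled code falls here ✓
  c: [2/3, 5/6) 
  a: [5/6, 1/1) 

Answer: f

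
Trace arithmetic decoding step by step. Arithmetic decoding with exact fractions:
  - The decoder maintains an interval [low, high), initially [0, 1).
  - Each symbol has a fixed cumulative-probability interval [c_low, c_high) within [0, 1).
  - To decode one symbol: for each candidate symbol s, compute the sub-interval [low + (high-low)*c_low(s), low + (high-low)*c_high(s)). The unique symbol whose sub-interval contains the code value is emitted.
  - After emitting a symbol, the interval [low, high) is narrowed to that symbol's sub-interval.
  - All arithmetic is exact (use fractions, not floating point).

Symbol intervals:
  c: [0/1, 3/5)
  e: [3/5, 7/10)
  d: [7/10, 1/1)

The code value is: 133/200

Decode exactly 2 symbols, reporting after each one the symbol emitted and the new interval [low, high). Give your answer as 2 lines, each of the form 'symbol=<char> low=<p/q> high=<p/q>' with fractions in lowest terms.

Answer: symbol=e low=3/5 high=7/10
symbol=e low=33/50 high=67/100

Derivation:
Step 1: interval [0/1, 1/1), width = 1/1 - 0/1 = 1/1
  'c': [0/1 + 1/1*0/1, 0/1 + 1/1*3/5) = [0/1, 3/5)
  'e': [0/1 + 1/1*3/5, 0/1 + 1/1*7/10) = [3/5, 7/10) <- contains code 133/200
  'd': [0/1 + 1/1*7/10, 0/1 + 1/1*1/1) = [7/10, 1/1)
  emit 'e', narrow to [3/5, 7/10)
Step 2: interval [3/5, 7/10), width = 7/10 - 3/5 = 1/10
  'c': [3/5 + 1/10*0/1, 3/5 + 1/10*3/5) = [3/5, 33/50)
  'e': [3/5 + 1/10*3/5, 3/5 + 1/10*7/10) = [33/50, 67/100) <- contains code 133/200
  'd': [3/5 + 1/10*7/10, 3/5 + 1/10*1/1) = [67/100, 7/10)
  emit 'e', narrow to [33/50, 67/100)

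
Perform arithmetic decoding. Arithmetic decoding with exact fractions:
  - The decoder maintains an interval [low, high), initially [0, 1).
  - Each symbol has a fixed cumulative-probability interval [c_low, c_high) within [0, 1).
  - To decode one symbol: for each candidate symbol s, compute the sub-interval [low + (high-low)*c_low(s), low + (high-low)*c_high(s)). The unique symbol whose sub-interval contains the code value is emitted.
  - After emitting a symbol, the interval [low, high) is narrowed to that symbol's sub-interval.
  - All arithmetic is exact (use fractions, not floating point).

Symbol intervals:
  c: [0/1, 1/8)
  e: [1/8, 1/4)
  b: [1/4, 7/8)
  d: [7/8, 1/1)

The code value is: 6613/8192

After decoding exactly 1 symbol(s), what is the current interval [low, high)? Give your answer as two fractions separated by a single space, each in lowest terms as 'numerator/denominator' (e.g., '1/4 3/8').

Step 1: interval [0/1, 1/1), width = 1/1 - 0/1 = 1/1
  'c': [0/1 + 1/1*0/1, 0/1 + 1/1*1/8) = [0/1, 1/8)
  'e': [0/1 + 1/1*1/8, 0/1 + 1/1*1/4) = [1/8, 1/4)
  'b': [0/1 + 1/1*1/4, 0/1 + 1/1*7/8) = [1/4, 7/8) <- contains code 6613/8192
  'd': [0/1 + 1/1*7/8, 0/1 + 1/1*1/1) = [7/8, 1/1)
  emit 'b', narrow to [1/4, 7/8)

Answer: 1/4 7/8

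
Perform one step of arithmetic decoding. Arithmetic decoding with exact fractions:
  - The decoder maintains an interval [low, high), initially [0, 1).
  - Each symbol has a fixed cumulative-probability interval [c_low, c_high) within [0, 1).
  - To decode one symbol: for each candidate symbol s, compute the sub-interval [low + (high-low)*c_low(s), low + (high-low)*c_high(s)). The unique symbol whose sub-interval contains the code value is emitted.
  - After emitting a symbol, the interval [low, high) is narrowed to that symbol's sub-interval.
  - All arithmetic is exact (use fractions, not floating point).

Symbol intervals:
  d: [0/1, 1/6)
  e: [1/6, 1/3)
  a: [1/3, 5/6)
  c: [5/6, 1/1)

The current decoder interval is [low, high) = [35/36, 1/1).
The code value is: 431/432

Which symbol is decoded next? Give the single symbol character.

Interval width = high − low = 1/1 − 35/36 = 1/36
Scaled code = (code − low) / width = (431/432 − 35/36) / 1/36 = 11/12
  d: [0/1, 1/6) 
  e: [1/6, 1/3) 
  a: [1/3, 5/6) 
  c: [5/6, 1/1) ← scaled code falls here ✓

Answer: c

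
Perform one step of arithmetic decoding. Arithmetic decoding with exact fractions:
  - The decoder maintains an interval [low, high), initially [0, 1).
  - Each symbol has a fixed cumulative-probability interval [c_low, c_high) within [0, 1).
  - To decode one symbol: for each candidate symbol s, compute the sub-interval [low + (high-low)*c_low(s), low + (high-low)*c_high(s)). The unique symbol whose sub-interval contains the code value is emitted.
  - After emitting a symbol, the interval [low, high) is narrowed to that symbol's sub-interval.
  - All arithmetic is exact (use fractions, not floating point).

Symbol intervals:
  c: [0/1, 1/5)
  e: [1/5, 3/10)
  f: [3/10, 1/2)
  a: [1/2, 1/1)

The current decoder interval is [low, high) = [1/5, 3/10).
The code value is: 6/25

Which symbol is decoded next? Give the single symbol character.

Answer: f

Derivation:
Interval width = high − low = 3/10 − 1/5 = 1/10
Scaled code = (code − low) / width = (6/25 − 1/5) / 1/10 = 2/5
  c: [0/1, 1/5) 
  e: [1/5, 3/10) 
  f: [3/10, 1/2) ← scaled code falls here ✓
  a: [1/2, 1/1) 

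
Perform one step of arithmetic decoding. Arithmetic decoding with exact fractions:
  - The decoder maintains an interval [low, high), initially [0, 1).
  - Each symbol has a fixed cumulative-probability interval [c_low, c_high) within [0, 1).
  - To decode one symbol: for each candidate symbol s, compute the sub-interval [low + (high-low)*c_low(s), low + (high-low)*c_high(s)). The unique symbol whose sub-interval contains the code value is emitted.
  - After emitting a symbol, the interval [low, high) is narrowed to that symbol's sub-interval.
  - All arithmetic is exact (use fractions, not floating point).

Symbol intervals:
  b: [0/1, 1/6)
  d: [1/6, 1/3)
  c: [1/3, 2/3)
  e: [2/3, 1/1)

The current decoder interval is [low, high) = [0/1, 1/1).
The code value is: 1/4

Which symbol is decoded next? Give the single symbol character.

Answer: d

Derivation:
Interval width = high − low = 1/1 − 0/1 = 1/1
Scaled code = (code − low) / width = (1/4 − 0/1) / 1/1 = 1/4
  b: [0/1, 1/6) 
  d: [1/6, 1/3) ← scaled code falls here ✓
  c: [1/3, 2/3) 
  e: [2/3, 1/1) 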